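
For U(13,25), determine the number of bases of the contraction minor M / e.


Contracting e from U(13,25) gives U(12,24).
Bases of U(12,24) = (24 choose 12) = 2704156.

2704156


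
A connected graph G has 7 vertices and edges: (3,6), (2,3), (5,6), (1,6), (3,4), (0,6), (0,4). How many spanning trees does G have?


By Kirchhoff's matrix tree theorem, the number of spanning trees equals
the determinant of any cofactor of the Laplacian matrix L.
G has 7 vertices and 7 edges.
Computing the (6 x 6) cofactor determinant gives 4.

4


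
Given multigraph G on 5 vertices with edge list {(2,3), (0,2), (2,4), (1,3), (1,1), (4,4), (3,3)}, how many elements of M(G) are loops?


In a graphic matroid, a loop is a self-loop edge (u,u) with rank 0.
Examining all 7 edges for self-loops...
Self-loops found: (1,1), (4,4), (3,3)
Number of loops = 3.

3


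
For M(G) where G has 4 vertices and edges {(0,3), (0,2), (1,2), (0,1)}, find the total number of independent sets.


An independent set in a graphic matroid is an acyclic edge subset.
G has 4 vertices and 4 edges.
Enumerate all 2^4 = 16 subsets, checking for acyclicity.
Total independent sets = 14.

14


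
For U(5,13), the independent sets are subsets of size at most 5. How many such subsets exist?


Independent sets of U(5,13) are all subsets of size <= 5.
Count = (13 choose 0) + (13 choose 1) + (13 choose 2) + (13 choose 3) + (13 choose 4) + (13 choose 5)
     = 1 + 13 + 78 + 286 + 715 + 1287
     = 2380.

2380


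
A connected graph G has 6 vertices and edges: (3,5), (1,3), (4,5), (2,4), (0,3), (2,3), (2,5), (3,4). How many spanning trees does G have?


By Kirchhoff's matrix tree theorem, the number of spanning trees equals
the determinant of any cofactor of the Laplacian matrix L.
G has 6 vertices and 8 edges.
Computing the (5 x 5) cofactor determinant gives 16.

16


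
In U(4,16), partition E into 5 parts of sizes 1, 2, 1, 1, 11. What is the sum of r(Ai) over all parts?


r(Ai) = min(|Ai|, 4) for each part.
Sum = min(1,4) + min(2,4) + min(1,4) + min(1,4) + min(11,4)
    = 1 + 2 + 1 + 1 + 4
    = 9.

9


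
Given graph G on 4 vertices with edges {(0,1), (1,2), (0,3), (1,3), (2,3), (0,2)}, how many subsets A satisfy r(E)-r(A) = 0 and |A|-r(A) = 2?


R(x,y) = sum over A in 2^E of x^(r(E)-r(A)) * y^(|A|-r(A)).
G has 4 vertices, 6 edges. r(E) = 3.
Enumerate all 2^6 = 64 subsets.
Count subsets with r(E)-r(A)=0 and |A|-r(A)=2: 6.

6


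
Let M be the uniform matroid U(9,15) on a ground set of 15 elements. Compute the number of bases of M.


Bases of U(9,15) are all 9-element subsets of the 15-element ground set.
Number of bases = C(15,9).
C(15,9) = 15! / (9! * 6!) = 5005.

5005


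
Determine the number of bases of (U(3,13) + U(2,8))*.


(M1+M2)* = M1* + M2*.
M1* = U(10,13), bases: C(13,10) = 286.
M2* = U(6,8), bases: C(8,6) = 28.
|B(M*)| = 286 * 28 = 8008.

8008


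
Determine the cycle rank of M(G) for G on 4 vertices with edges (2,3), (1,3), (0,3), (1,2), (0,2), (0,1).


Cycle rank (nullity) = |E| - r(M) = |E| - (|V| - c).
|E| = 6, |V| = 4, c = 1.
Nullity = 6 - (4 - 1) = 6 - 3 = 3.

3


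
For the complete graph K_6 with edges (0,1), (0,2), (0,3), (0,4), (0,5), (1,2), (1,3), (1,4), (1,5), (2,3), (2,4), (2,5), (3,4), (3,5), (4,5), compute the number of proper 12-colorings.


P(K_6, k) = k(k-1)(k-2)...(k-5).
P(12) = (12) * (11) * (10) * (9) * (8) * (7) = 665280.

665280


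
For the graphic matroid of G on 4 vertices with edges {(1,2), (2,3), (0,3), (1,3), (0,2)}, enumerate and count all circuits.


A circuit in a graphic matroid = edge set of a simple cycle.
G has 4 vertices and 5 edges.
Enumerating all minimal edge subsets forming cycles...
Total circuits found: 3.

3


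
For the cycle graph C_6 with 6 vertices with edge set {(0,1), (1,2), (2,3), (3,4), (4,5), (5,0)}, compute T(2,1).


T(C_6; x,y) = x + x^2 + ... + x^(5) + y.
T(2,1) = 2^1 + 2^2 + 2^3 + 2^4 + 2^5 + 1
= 2 + 4 + 8 + 16 + 32 + 1
= 63.

63


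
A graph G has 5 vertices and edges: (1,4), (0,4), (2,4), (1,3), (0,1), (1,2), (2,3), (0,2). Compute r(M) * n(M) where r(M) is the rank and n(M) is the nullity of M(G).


r(M) = |V| - c = 5 - 1 = 4.
nullity = |E| - r(M) = 8 - 4 = 4.
Product = 4 * 4 = 16.

16


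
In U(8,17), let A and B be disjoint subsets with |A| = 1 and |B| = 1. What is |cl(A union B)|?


|A union B| = 1 + 1 = 2 (disjoint).
In U(8,17), cl(S) = S if |S| < 8, else cl(S) = E.
Since 2 < 8, cl(A union B) = A union B.
|cl(A union B)| = 2.

2


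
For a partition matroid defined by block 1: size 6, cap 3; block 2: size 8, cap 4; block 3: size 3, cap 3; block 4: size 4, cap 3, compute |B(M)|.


A basis picks exactly ci elements from block i.
Number of bases = product of C(|Si|, ci).
= C(6,3) * C(8,4) * C(3,3) * C(4,3)
= 20 * 70 * 1 * 4
= 5600.

5600


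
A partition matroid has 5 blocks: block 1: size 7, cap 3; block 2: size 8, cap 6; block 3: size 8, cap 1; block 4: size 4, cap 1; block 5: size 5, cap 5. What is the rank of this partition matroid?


Rank of a partition matroid = sum of min(|Si|, ci) for each block.
= min(7,3) + min(8,6) + min(8,1) + min(4,1) + min(5,5)
= 3 + 6 + 1 + 1 + 5
= 16.

16


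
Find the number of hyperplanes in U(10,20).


Hyperplanes of U(10,20) are flats of rank 9.
In a uniform matroid, these are exactly the (9)-element subsets.
Count = (20 choose 9) = 167960.

167960


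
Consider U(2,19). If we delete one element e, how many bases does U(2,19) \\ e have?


Deleting e from U(2,19) gives U(2,18) since n > r.
Bases of U(2,18) = (18 choose 2) = 153.

153


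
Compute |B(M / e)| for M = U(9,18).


Contracting e from U(9,18) gives U(8,17).
Bases of U(8,17) = C(17,8) = 24310.

24310


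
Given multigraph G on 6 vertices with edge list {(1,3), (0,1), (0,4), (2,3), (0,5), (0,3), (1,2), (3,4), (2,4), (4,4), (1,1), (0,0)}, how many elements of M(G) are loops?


In a graphic matroid, a loop is a self-loop edge (u,u) with rank 0.
Examining all 12 edges for self-loops...
Self-loops found: (4,4), (1,1), (0,0)
Number of loops = 3.

3


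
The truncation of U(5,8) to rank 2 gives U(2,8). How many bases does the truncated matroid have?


Truncating U(5,8) to rank 2 gives U(2,8).
Bases of U(2,8) are all 2-element subsets of 8 elements.
Number of bases = C(8,2) = 8! / (2! * 6!) = 28.

28


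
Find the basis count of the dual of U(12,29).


The dual of U(r,n) is U(n-r, n) = U(17,29).
Bases of U(17,29) are all (17)-element subsets.
|B(M*)| = (29 choose 17) = 51895935.

51895935


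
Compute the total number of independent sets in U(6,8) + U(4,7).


For a direct sum, |I(M1+M2)| = |I(M1)| * |I(M2)|.
|I(U(6,8))| = sum C(8,k) for k=0..6 = 247.
|I(U(4,7))| = sum C(7,k) for k=0..4 = 99.
Total = 247 * 99 = 24453.

24453


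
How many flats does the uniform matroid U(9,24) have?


Flats of U(9,24): every subset of size < 9 is a flat, plus E itself.
Count = (24 choose 0) + (24 choose 1) + (24 choose 2) + (24 choose 3) + (24 choose 4) + (24 choose 5) + (24 choose 6) + (24 choose 7) + (24 choose 8) + 1
     = 1 + 24 + 276 + 2024 + 10626 + 42504 + 134596 + 346104 + 735471 + 1
     = 1271627.

1271627


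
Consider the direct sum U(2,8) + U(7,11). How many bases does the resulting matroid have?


Bases of a direct sum M1 + M2: |B| = |B(M1)| * |B(M2)|.
|B(U(2,8))| = C(8,2) = 28.
|B(U(7,11))| = C(11,7) = 330.
Total bases = 28 * 330 = 9240.

9240


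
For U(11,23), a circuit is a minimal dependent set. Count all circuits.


In U(11,23), circuits are the (12)-element subsets.
Any set of 12 elements is dependent, and removing any one element gives
an independent set of size 11, so it is a minimal dependent set.
Number of circuits = C(23,12) = 23! / (12! * 11!) = 1352078.

1352078


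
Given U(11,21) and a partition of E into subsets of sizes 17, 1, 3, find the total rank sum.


r(Ai) = min(|Ai|, 11) for each part.
Sum = min(17,11) + min(1,11) + min(3,11)
    = 11 + 1 + 3
    = 15.

15


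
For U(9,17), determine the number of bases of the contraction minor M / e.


Contracting e from U(9,17) gives U(8,16).
Bases of U(8,16) = (16 choose 8) = 12870.

12870


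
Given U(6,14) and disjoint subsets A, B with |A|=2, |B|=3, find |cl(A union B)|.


|A union B| = 2 + 3 = 5 (disjoint).
In U(6,14), cl(S) = S if |S| < 6, else cl(S) = E.
Since 5 < 6, cl(A union B) = A union B.
|cl(A union B)| = 5.

5


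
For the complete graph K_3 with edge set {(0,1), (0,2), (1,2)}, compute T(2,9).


T(K_3; x,y) = x^2 + x + y.
T(2,9) = 4 + 2 + 9 = 15.

15


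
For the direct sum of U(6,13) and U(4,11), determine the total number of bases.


Bases of a direct sum M1 + M2: |B| = |B(M1)| * |B(M2)|.
|B(U(6,13))| = C(13,6) = 1716.
|B(U(4,11))| = C(11,4) = 330.
Total bases = 1716 * 330 = 566280.

566280


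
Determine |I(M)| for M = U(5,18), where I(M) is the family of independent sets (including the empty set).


Independent sets of U(5,18) are all subsets of size <= 5.
Count = C(18,0) + C(18,1) + C(18,2) + C(18,3) + C(18,4) + C(18,5)
     = 1 + 18 + 153 + 816 + 3060 + 8568
     = 12616.

12616


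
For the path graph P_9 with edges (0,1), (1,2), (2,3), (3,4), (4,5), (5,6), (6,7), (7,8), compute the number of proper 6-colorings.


P(P_9, k) = k * (k-1)^(8).
P(6) = 6 * 5^8 = 6 * 390625 = 2343750.

2343750


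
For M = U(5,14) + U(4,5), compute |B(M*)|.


(M1+M2)* = M1* + M2*.
M1* = U(9,14), bases: C(14,9) = 2002.
M2* = U(1,5), bases: C(5,1) = 5.
|B(M*)| = 2002 * 5 = 10010.

10010


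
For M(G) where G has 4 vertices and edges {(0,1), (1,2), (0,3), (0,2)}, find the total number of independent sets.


An independent set in a graphic matroid is an acyclic edge subset.
G has 4 vertices and 4 edges.
Enumerate all 2^4 = 16 subsets, checking for acyclicity.
Total independent sets = 14.

14


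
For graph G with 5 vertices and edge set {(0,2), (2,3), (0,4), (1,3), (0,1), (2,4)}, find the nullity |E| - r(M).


Cycle rank (nullity) = |E| - r(M) = |E| - (|V| - c).
|E| = 6, |V| = 5, c = 1.
Nullity = 6 - (5 - 1) = 6 - 4 = 2.

2


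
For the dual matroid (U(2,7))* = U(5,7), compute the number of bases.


The dual of U(r,n) is U(n-r, n) = U(5,7).
Bases of U(5,7) are all (5)-element subsets.
|B(M*)| = C(7,5) = 7! / (5! * 2!) = 21.

21


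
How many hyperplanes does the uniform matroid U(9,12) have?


Hyperplanes of U(9,12) are flats of rank 8.
In a uniform matroid, these are exactly the (8)-element subsets.
Count = C(12,8) = 495.

495


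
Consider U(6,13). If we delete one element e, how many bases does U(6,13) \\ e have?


Deleting e from U(6,13) gives U(6,12) since n > r.
Bases of U(6,12) = C(12,6) = 924.

924


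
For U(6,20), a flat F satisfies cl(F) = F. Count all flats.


Flats of U(6,20): every subset of size < 6 is a flat, plus E itself.
Count = C(20,0) + C(20,1) + C(20,2) + C(20,3) + C(20,4) + C(20,5) + 1
     = 1 + 20 + 190 + 1140 + 4845 + 15504 + 1
     = 21701.

21701


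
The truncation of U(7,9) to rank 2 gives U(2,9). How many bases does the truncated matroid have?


Truncating U(7,9) to rank 2 gives U(2,9).
Bases of U(2,9) are all 2-element subsets of 9 elements.
Number of bases = C(9,2) = 9! / (2! * 7!) = 36.

36


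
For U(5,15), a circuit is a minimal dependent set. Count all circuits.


In U(5,15), circuits are the (6)-element subsets.
Any set of 6 elements is dependent, and removing any one element gives
an independent set of size 5, so it is a minimal dependent set.
Number of circuits = C(15,6) = 15! / (6! * 9!) = 5005.

5005


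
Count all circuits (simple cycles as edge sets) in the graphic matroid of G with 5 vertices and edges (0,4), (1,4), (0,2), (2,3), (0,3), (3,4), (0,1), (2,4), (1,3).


A circuit in a graphic matroid = edge set of a simple cycle.
G has 5 vertices and 9 edges.
Enumerating all minimal edge subsets forming cycles...
Total circuits found: 22.

22


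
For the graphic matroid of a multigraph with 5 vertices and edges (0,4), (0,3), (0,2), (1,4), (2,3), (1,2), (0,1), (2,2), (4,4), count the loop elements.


In a graphic matroid, a loop is a self-loop edge (u,u) with rank 0.
Examining all 9 edges for self-loops...
Self-loops found: (2,2), (4,4)
Number of loops = 2.

2


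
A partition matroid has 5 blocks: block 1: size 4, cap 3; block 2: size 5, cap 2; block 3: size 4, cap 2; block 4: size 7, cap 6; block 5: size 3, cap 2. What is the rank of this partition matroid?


Rank of a partition matroid = sum of min(|Si|, ci) for each block.
= min(4,3) + min(5,2) + min(4,2) + min(7,6) + min(3,2)
= 3 + 2 + 2 + 6 + 2
= 15.

15


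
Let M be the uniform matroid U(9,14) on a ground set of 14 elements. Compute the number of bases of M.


Bases of U(9,14) are all 9-element subsets of the 14-element ground set.
Number of bases = C(14,9).
C(14,9) = 14! / (9! * 5!) = 2002.

2002


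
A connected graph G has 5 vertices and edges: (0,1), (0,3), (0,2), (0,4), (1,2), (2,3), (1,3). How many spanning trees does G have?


By Kirchhoff's matrix tree theorem, the number of spanning trees equals
the determinant of any cofactor of the Laplacian matrix L.
G has 5 vertices and 7 edges.
Computing the (4 x 4) cofactor determinant gives 16.

16


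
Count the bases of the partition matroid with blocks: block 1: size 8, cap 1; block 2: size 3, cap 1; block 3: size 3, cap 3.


A basis picks exactly ci elements from block i.
Number of bases = product of C(|Si|, ci).
= C(8,1) * C(3,1) * C(3,3)
= 8 * 3 * 1
= 24.

24


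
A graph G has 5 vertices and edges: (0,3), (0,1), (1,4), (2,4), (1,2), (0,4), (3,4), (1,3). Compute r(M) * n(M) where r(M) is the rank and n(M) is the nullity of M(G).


r(M) = |V| - c = 5 - 1 = 4.
nullity = |E| - r(M) = 8 - 4 = 4.
Product = 4 * 4 = 16.

16


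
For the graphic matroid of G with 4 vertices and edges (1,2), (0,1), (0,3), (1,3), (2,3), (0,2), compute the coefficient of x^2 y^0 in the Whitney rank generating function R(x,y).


R(x,y) = sum over A in 2^E of x^(r(E)-r(A)) * y^(|A|-r(A)).
G has 4 vertices, 6 edges. r(E) = 3.
Enumerate all 2^6 = 64 subsets.
Count subsets with r(E)-r(A)=2 and |A|-r(A)=0: 6.

6


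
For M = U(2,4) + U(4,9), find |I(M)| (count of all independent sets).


For a direct sum, |I(M1+M2)| = |I(M1)| * |I(M2)|.
|I(U(2,4))| = sum C(4,k) for k=0..2 = 11.
|I(U(4,9))| = sum C(9,k) for k=0..4 = 256.
Total = 11 * 256 = 2816.

2816


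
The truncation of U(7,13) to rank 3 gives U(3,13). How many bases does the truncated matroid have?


Truncating U(7,13) to rank 3 gives U(3,13).
Bases of U(3,13) are all 3-element subsets of 13 elements.
Number of bases = (13 choose 3) = 286.

286


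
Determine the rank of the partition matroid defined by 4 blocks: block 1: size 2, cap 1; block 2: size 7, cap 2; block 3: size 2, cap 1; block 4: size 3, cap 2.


Rank of a partition matroid = sum of min(|Si|, ci) for each block.
= min(2,1) + min(7,2) + min(2,1) + min(3,2)
= 1 + 2 + 1 + 2
= 6.

6


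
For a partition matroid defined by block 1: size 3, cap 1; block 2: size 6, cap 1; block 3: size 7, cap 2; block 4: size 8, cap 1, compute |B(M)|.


A basis picks exactly ci elements from block i.
Number of bases = product of C(|Si|, ci).
= C(3,1) * C(6,1) * C(7,2) * C(8,1)
= 3 * 6 * 21 * 8
= 3024.

3024


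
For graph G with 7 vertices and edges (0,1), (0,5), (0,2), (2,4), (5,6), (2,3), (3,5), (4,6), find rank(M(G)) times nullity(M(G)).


r(M) = |V| - c = 7 - 1 = 6.
nullity = |E| - r(M) = 8 - 6 = 2.
Product = 6 * 2 = 12.

12


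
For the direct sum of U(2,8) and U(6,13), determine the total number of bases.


Bases of a direct sum M1 + M2: |B| = |B(M1)| * |B(M2)|.
|B(U(2,8))| = C(8,2) = 28.
|B(U(6,13))| = C(13,6) = 1716.
Total bases = 28 * 1716 = 48048.

48048


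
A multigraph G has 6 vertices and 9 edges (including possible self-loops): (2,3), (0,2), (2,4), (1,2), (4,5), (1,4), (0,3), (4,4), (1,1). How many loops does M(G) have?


In a graphic matroid, a loop is a self-loop edge (u,u) with rank 0.
Examining all 9 edges for self-loops...
Self-loops found: (4,4), (1,1)
Number of loops = 2.

2


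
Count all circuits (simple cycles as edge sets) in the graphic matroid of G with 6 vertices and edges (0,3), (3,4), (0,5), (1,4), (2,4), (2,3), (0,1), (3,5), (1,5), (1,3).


A circuit in a graphic matroid = edge set of a simple cycle.
G has 6 vertices and 10 edges.
Enumerating all minimal edge subsets forming cycles...
Total circuits found: 18.

18


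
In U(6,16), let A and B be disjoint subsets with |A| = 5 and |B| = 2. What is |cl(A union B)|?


|A union B| = 5 + 2 = 7 (disjoint).
In U(6,16), cl(S) = S if |S| < 6, else cl(S) = E.
Since 7 >= 6, cl(A union B) = E.
|cl(A union B)| = 16.

16


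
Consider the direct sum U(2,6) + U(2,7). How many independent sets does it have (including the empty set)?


For a direct sum, |I(M1+M2)| = |I(M1)| * |I(M2)|.
|I(U(2,6))| = sum C(6,k) for k=0..2 = 22.
|I(U(2,7))| = sum C(7,k) for k=0..2 = 29.
Total = 22 * 29 = 638.

638


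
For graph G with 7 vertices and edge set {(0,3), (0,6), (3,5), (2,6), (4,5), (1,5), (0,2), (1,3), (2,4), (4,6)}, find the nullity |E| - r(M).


Cycle rank (nullity) = |E| - r(M) = |E| - (|V| - c).
|E| = 10, |V| = 7, c = 1.
Nullity = 10 - (7 - 1) = 10 - 6 = 4.

4


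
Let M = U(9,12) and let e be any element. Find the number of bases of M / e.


Contracting e from U(9,12) gives U(8,11).
Bases of U(8,11) = C(11,8) = 165.

165


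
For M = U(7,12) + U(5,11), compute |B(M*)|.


(M1+M2)* = M1* + M2*.
M1* = U(5,12), bases: C(12,5) = 792.
M2* = U(6,11), bases: C(11,6) = 462.
|B(M*)| = 792 * 462 = 365904.

365904


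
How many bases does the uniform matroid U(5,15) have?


Bases of U(5,15) are all 5-element subsets of the 15-element ground set.
Number of bases = C(15,5).
C(15,5) = 15! / (5! * 10!) = 3003.

3003


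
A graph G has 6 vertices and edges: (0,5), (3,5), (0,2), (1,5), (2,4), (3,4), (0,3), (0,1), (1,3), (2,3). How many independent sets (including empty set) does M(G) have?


An independent set in a graphic matroid is an acyclic edge subset.
G has 6 vertices and 10 edges.
Enumerate all 2^10 = 1024 subsets, checking for acyclicity.
Total independent sets = 436.

436


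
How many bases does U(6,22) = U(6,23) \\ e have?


Deleting e from U(6,23) gives U(6,22) since n > r.
Bases of U(6,22) = (22 choose 6) = 74613.

74613


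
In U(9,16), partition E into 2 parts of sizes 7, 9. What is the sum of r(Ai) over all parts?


r(Ai) = min(|Ai|, 9) for each part.
Sum = min(7,9) + min(9,9)
    = 7 + 9
    = 16.

16


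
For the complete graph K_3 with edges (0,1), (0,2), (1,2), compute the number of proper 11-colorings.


P(K_3, k) = k(k-1)(k-2)...(k-2).
P(11) = (11) * (10) * (9) = 990.

990


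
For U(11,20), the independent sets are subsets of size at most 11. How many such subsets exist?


Independent sets of U(11,20) are all subsets of size <= 11.
Count = (20 choose 0) + (20 choose 1) + (20 choose 2) + (20 choose 3) + (20 choose 4) + (20 choose 5) + (20 choose 6) + (20 choose 7) + (20 choose 8) + (20 choose 9) + (20 choose 10) + (20 choose 11)
     = 1 + 20 + 190 + 1140 + 4845 + 15504 + 38760 + 77520 + 125970 + 167960 + 184756 + 167960
     = 784626.

784626


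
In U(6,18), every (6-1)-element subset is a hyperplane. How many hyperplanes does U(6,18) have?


Hyperplanes of U(6,18) are flats of rank 5.
In a uniform matroid, these are exactly the (5)-element subsets.
Count = C(18,5) = 18! / (5! * 13!) = 8568.

8568


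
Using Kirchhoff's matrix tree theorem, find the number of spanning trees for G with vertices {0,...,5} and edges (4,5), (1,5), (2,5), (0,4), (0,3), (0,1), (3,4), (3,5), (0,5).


By Kirchhoff's matrix tree theorem, the number of spanning trees equals
the determinant of any cofactor of the Laplacian matrix L.
G has 6 vertices and 9 edges.
Computing the (5 x 5) cofactor determinant gives 40.

40


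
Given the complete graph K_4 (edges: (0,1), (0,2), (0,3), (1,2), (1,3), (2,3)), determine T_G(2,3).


T(K_4; x,y) = x^3 + 3x^2 + 4xy + 2x + y^3 + 3y^2 + 2y.
Substituting x=2, y=3:
= 8 + 12 + 24 + 4 + 27 + 27 + 6
= 108.

108


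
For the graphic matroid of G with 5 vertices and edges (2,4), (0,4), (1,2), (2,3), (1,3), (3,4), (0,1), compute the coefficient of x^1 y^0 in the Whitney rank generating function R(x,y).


R(x,y) = sum over A in 2^E of x^(r(E)-r(A)) * y^(|A|-r(A)).
G has 5 vertices, 7 edges. r(E) = 4.
Enumerate all 2^7 = 128 subsets.
Count subsets with r(E)-r(A)=1 and |A|-r(A)=0: 33.

33


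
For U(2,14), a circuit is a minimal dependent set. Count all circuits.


In U(2,14), circuits are the (3)-element subsets.
Any set of 3 elements is dependent, and removing any one element gives
an independent set of size 2, so it is a minimal dependent set.
Number of circuits = C(14,3) = 14! / (3! * 11!) = 364.

364


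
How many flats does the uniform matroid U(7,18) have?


Flats of U(7,18): every subset of size < 7 is a flat, plus E itself.
Count = (18 choose 0) + (18 choose 1) + (18 choose 2) + (18 choose 3) + (18 choose 4) + (18 choose 5) + (18 choose 6) + 1
     = 1 + 18 + 153 + 816 + 3060 + 8568 + 18564 + 1
     = 31181.

31181


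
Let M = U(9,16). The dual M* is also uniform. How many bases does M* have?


The dual of U(r,n) is U(n-r, n) = U(7,16).
Bases of U(7,16) are all (7)-element subsets.
|B(M*)| = (16 choose 7) = 11440.

11440


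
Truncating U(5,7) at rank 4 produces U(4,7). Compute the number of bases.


Truncating U(5,7) to rank 4 gives U(4,7).
Bases of U(4,7) are all 4-element subsets of 7 elements.
Number of bases = C(7,4) = 7! / (4! * 3!) = 35.

35


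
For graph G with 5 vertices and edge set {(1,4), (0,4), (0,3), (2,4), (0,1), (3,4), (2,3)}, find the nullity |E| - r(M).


Cycle rank (nullity) = |E| - r(M) = |E| - (|V| - c).
|E| = 7, |V| = 5, c = 1.
Nullity = 7 - (5 - 1) = 7 - 4 = 3.

3


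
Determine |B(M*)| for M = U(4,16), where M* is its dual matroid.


The dual of U(r,n) is U(n-r, n) = U(12,16).
Bases of U(12,16) are all (12)-element subsets.
|B(M*)| = C(16,12) = 1820.

1820


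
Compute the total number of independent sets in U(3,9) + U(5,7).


For a direct sum, |I(M1+M2)| = |I(M1)| * |I(M2)|.
|I(U(3,9))| = sum C(9,k) for k=0..3 = 130.
|I(U(5,7))| = sum C(7,k) for k=0..5 = 120.
Total = 130 * 120 = 15600.

15600


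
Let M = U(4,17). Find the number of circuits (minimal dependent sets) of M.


In U(4,17), circuits are the (5)-element subsets.
Any set of 5 elements is dependent, and removing any one element gives
an independent set of size 4, so it is a minimal dependent set.
Number of circuits = C(17,5) = 6188.

6188


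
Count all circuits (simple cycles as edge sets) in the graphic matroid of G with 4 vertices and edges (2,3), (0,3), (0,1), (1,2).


A circuit in a graphic matroid = edge set of a simple cycle.
G has 4 vertices and 4 edges.
Enumerating all minimal edge subsets forming cycles...
Total circuits found: 1.

1


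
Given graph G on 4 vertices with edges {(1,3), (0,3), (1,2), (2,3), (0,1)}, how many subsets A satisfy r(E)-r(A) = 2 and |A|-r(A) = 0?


R(x,y) = sum over A in 2^E of x^(r(E)-r(A)) * y^(|A|-r(A)).
G has 4 vertices, 5 edges. r(E) = 3.
Enumerate all 2^5 = 32 subsets.
Count subsets with r(E)-r(A)=2 and |A|-r(A)=0: 5.

5


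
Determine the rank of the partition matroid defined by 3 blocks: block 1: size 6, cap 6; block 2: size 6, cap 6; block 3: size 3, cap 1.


Rank of a partition matroid = sum of min(|Si|, ci) for each block.
= min(6,6) + min(6,6) + min(3,1)
= 6 + 6 + 1
= 13.

13


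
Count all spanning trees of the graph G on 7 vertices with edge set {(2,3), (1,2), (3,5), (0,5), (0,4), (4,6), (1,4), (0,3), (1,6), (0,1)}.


By Kirchhoff's matrix tree theorem, the number of spanning trees equals
the determinant of any cofactor of the Laplacian matrix L.
G has 7 vertices and 10 edges.
Computing the (6 x 6) cofactor determinant gives 79.

79


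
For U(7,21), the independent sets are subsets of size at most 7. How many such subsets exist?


Independent sets of U(7,21) are all subsets of size <= 7.
Count = C(21,0) + C(21,1) + C(21,2) + C(21,3) + C(21,4) + C(21,5) + C(21,6) + C(21,7)
     = 1 + 21 + 210 + 1330 + 5985 + 20349 + 54264 + 116280
     = 198440.

198440


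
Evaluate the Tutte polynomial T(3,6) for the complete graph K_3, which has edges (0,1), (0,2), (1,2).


T(K_3; x,y) = x^2 + x + y.
T(3,6) = 9 + 3 + 6 = 18.

18


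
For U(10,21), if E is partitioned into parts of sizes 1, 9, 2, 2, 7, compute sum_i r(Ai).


r(Ai) = min(|Ai|, 10) for each part.
Sum = min(1,10) + min(9,10) + min(2,10) + min(2,10) + min(7,10)
    = 1 + 9 + 2 + 2 + 7
    = 21.

21


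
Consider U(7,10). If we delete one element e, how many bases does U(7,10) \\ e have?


Deleting e from U(7,10) gives U(7,9) since n > r.
Bases of U(7,9) = (9 choose 7) = 36.

36


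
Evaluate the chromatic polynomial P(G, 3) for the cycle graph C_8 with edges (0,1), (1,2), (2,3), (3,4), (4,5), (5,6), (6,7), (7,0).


P(C_8, k) = (k-1)^8 + (-1)^8*(k-1).
P(3) = (2)^8 + 2
= 256 + 2 = 258.

258


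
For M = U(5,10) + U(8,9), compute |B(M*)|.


(M1+M2)* = M1* + M2*.
M1* = U(5,10), bases: C(10,5) = 252.
M2* = U(1,9), bases: C(9,1) = 9.
|B(M*)| = 252 * 9 = 2268.

2268


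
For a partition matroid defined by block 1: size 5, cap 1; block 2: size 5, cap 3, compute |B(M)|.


A basis picks exactly ci elements from block i.
Number of bases = product of C(|Si|, ci).
= C(5,1) * C(5,3)
= 5 * 10
= 50.

50


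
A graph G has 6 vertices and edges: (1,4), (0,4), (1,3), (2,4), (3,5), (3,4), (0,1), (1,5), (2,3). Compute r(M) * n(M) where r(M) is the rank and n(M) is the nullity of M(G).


r(M) = |V| - c = 6 - 1 = 5.
nullity = |E| - r(M) = 9 - 5 = 4.
Product = 5 * 4 = 20.

20


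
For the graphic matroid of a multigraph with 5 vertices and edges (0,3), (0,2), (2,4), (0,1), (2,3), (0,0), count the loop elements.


In a graphic matroid, a loop is a self-loop edge (u,u) with rank 0.
Examining all 6 edges for self-loops...
Self-loops found: (0,0)
Number of loops = 1.

1


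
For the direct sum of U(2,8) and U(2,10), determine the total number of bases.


Bases of a direct sum M1 + M2: |B| = |B(M1)| * |B(M2)|.
|B(U(2,8))| = C(8,2) = 28.
|B(U(2,10))| = C(10,2) = 45.
Total bases = 28 * 45 = 1260.

1260


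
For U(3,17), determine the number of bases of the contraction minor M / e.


Contracting e from U(3,17) gives U(2,16).
Bases of U(2,16) = C(16,2) = (16 * 15) / (1 * 2) = 120.

120


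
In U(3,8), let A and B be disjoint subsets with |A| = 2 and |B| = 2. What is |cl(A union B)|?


|A union B| = 2 + 2 = 4 (disjoint).
In U(3,8), cl(S) = S if |S| < 3, else cl(S) = E.
Since 4 >= 3, cl(A union B) = E.
|cl(A union B)| = 8.

8


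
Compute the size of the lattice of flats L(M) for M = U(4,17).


Flats of U(4,17): every subset of size < 4 is a flat, plus E itself.
Count = C(17,0) + C(17,1) + C(17,2) + C(17,3) + 1
     = 1 + 17 + 136 + 680 + 1
     = 835.

835


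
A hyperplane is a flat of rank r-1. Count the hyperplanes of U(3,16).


Hyperplanes of U(3,16) are flats of rank 2.
In a uniform matroid, these are exactly the (2)-element subsets.
Count = C(16,2) = (16 * 15) / (1 * 2) = 120.

120


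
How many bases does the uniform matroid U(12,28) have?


Bases of U(12,28) are all 12-element subsets of the 28-element ground set.
Number of bases = C(28,12).
(28 choose 12) = 30421755.

30421755


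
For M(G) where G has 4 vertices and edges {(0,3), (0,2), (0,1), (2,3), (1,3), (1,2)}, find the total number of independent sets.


An independent set in a graphic matroid is an acyclic edge subset.
G has 4 vertices and 6 edges.
Enumerate all 2^6 = 64 subsets, checking for acyclicity.
Total independent sets = 38.

38


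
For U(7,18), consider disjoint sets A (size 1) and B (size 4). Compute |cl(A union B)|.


|A union B| = 1 + 4 = 5 (disjoint).
In U(7,18), cl(S) = S if |S| < 7, else cl(S) = E.
Since 5 < 7, cl(A union B) = A union B.
|cl(A union B)| = 5.

5


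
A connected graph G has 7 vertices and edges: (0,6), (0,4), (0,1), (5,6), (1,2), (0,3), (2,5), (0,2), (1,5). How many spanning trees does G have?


By Kirchhoff's matrix tree theorem, the number of spanning trees equals
the determinant of any cofactor of the Laplacian matrix L.
G has 7 vertices and 9 edges.
Computing the (6 x 6) cofactor determinant gives 24.

24


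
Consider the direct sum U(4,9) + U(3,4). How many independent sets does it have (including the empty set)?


For a direct sum, |I(M1+M2)| = |I(M1)| * |I(M2)|.
|I(U(4,9))| = sum C(9,k) for k=0..4 = 256.
|I(U(3,4))| = sum C(4,k) for k=0..3 = 15.
Total = 256 * 15 = 3840.

3840


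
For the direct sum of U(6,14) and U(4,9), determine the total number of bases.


Bases of a direct sum M1 + M2: |B| = |B(M1)| * |B(M2)|.
|B(U(6,14))| = C(14,6) = 3003.
|B(U(4,9))| = C(9,4) = 126.
Total bases = 3003 * 126 = 378378.

378378


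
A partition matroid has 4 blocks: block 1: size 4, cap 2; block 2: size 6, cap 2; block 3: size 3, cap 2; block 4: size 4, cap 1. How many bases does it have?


A basis picks exactly ci elements from block i.
Number of bases = product of C(|Si|, ci).
= C(4,2) * C(6,2) * C(3,2) * C(4,1)
= 6 * 15 * 3 * 4
= 1080.

1080


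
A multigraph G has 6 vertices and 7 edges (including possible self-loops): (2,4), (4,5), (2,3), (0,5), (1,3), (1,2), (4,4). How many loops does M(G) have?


In a graphic matroid, a loop is a self-loop edge (u,u) with rank 0.
Examining all 7 edges for self-loops...
Self-loops found: (4,4)
Number of loops = 1.

1


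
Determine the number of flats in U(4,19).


Flats of U(4,19): every subset of size < 4 is a flat, plus E itself.
Count = C(19,0) + C(19,1) + C(19,2) + C(19,3) + 1
     = 1 + 19 + 171 + 969 + 1
     = 1161.

1161


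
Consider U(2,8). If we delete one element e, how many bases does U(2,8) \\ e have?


Deleting e from U(2,8) gives U(2,7) since n > r.
Bases of U(2,7) = (7 choose 2) = 21.

21


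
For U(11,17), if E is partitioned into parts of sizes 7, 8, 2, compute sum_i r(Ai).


r(Ai) = min(|Ai|, 11) for each part.
Sum = min(7,11) + min(8,11) + min(2,11)
    = 7 + 8 + 2
    = 17.

17


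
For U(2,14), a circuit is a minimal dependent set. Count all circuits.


In U(2,14), circuits are the (3)-element subsets.
Any set of 3 elements is dependent, and removing any one element gives
an independent set of size 2, so it is a minimal dependent set.
Number of circuits = C(14,3) = (14 * 13 * 12) / (1 * 2 * 3) = 364.

364


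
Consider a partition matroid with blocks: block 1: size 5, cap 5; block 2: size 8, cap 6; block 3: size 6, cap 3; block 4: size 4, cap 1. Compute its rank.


Rank of a partition matroid = sum of min(|Si|, ci) for each block.
= min(5,5) + min(8,6) + min(6,3) + min(4,1)
= 5 + 6 + 3 + 1
= 15.

15


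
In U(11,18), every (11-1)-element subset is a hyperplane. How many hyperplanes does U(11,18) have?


Hyperplanes of U(11,18) are flats of rank 10.
In a uniform matroid, these are exactly the (10)-element subsets.
Count = (18 choose 10) = 43758.

43758


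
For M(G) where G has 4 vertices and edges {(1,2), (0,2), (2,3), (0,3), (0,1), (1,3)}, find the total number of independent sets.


An independent set in a graphic matroid is an acyclic edge subset.
G has 4 vertices and 6 edges.
Enumerate all 2^6 = 64 subsets, checking for acyclicity.
Total independent sets = 38.

38


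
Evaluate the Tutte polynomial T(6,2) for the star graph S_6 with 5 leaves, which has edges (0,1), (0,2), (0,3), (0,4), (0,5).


A star on 6 vertices is a tree with 5 edges.
T(x,y) = x^(5) for any tree.
T(6,2) = 6^5 = 7776.

7776


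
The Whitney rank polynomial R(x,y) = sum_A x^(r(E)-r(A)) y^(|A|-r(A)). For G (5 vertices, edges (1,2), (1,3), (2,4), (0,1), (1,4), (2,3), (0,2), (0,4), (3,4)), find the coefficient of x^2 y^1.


R(x,y) = sum over A in 2^E of x^(r(E)-r(A)) * y^(|A|-r(A)).
G has 5 vertices, 9 edges. r(E) = 4.
Enumerate all 2^9 = 512 subsets.
Count subsets with r(E)-r(A)=2 and |A|-r(A)=1: 7.

7


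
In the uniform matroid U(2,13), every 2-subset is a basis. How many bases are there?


Bases of U(2,13) are all 2-element subsets of the 13-element ground set.
Number of bases = C(13,2).
(13 choose 2) = 78.

78


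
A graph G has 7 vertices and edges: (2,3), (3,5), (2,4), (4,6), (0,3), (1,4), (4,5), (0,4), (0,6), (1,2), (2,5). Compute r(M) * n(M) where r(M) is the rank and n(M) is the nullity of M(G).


r(M) = |V| - c = 7 - 1 = 6.
nullity = |E| - r(M) = 11 - 6 = 5.
Product = 6 * 5 = 30.

30


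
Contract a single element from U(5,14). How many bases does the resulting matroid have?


Contracting e from U(5,14) gives U(4,13).
Bases of U(4,13) = (13 choose 4) = 715.

715


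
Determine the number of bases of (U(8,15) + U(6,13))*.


(M1+M2)* = M1* + M2*.
M1* = U(7,15), bases: C(15,7) = 6435.
M2* = U(7,13), bases: C(13,7) = 1716.
|B(M*)| = 6435 * 1716 = 11042460.

11042460


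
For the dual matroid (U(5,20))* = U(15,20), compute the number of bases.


The dual of U(r,n) is U(n-r, n) = U(15,20).
Bases of U(15,20) are all (15)-element subsets.
|B(M*)| = C(20,15) = 15504.

15504


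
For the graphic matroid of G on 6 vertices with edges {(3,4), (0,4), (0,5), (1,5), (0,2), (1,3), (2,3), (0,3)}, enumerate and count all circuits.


A circuit in a graphic matroid = edge set of a simple cycle.
G has 6 vertices and 8 edges.
Enumerating all minimal edge subsets forming cycles...
Total circuits found: 6.

6


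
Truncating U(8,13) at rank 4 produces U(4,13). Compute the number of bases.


Truncating U(8,13) to rank 4 gives U(4,13).
Bases of U(4,13) are all 4-element subsets of 13 elements.
Number of bases = C(13,4) = 13! / (4! * 9!) = 715.

715


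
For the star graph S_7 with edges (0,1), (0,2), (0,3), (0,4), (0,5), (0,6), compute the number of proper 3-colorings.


P(tree, k) = k * (k-1)^(6) for any tree on 7 vertices.
P(3) = 3 * 2^6 = 3 * 64 = 192.

192


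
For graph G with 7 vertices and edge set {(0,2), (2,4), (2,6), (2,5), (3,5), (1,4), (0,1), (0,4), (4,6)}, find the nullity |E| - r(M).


Cycle rank (nullity) = |E| - r(M) = |E| - (|V| - c).
|E| = 9, |V| = 7, c = 1.
Nullity = 9 - (7 - 1) = 9 - 6 = 3.

3


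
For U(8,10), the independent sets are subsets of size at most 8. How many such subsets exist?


Independent sets of U(8,10) are all subsets of size <= 8.
Count = C(10,0) + C(10,1) + C(10,2) + C(10,3) + C(10,4) + C(10,5) + C(10,6) + C(10,7) + C(10,8)
     = 1 + 10 + 45 + 120 + 210 + 252 + 210 + 120 + 45
     = 1013.

1013


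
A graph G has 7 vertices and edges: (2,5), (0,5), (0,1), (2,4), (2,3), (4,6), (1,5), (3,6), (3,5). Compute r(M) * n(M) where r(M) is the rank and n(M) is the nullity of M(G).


r(M) = |V| - c = 7 - 1 = 6.
nullity = |E| - r(M) = 9 - 6 = 3.
Product = 6 * 3 = 18.

18


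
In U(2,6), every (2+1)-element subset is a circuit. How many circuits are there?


In U(2,6), circuits are the (3)-element subsets.
Any set of 3 elements is dependent, and removing any one element gives
an independent set of size 2, so it is a minimal dependent set.
Number of circuits = C(6,3) = (6 * 5 * 4) / (1 * 2 * 3) = 20.

20


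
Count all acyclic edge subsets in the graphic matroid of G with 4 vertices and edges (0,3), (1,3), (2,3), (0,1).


An independent set in a graphic matroid is an acyclic edge subset.
G has 4 vertices and 4 edges.
Enumerate all 2^4 = 16 subsets, checking for acyclicity.
Total independent sets = 14.

14


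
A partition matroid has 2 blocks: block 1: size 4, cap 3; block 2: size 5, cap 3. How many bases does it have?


A basis picks exactly ci elements from block i.
Number of bases = product of C(|Si|, ci).
= C(4,3) * C(5,3)
= 4 * 10
= 40.

40


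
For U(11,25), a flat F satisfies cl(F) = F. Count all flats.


Flats of U(11,25): every subset of size < 11 is a flat, plus E itself.
Count = C(25,0) + C(25,1) + C(25,2) + C(25,3) + C(25,4) + C(25,5) + C(25,6) + C(25,7) + C(25,8) + C(25,9) + C(25,10) + 1
     = 1 + 25 + 300 + 2300 + 12650 + 53130 + 177100 + 480700 + 1081575 + 2042975 + 3268760 + 1
     = 7119517.

7119517


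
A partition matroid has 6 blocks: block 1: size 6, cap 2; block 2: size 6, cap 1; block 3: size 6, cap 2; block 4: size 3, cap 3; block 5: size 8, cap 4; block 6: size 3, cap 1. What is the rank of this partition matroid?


Rank of a partition matroid = sum of min(|Si|, ci) for each block.
= min(6,2) + min(6,1) + min(6,2) + min(3,3) + min(8,4) + min(3,1)
= 2 + 1 + 2 + 3 + 4 + 1
= 13.

13


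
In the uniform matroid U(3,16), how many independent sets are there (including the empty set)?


Independent sets of U(3,16) are all subsets of size <= 3.
Count = C(16,0) + C(16,1) + C(16,2) + C(16,3)
     = 1 + 16 + 120 + 560
     = 697.

697


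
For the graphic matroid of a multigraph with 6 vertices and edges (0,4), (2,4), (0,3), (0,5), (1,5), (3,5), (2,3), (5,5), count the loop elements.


In a graphic matroid, a loop is a self-loop edge (u,u) with rank 0.
Examining all 8 edges for self-loops...
Self-loops found: (5,5)
Number of loops = 1.

1


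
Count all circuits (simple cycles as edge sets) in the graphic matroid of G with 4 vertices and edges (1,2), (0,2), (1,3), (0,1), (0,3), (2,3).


A circuit in a graphic matroid = edge set of a simple cycle.
G has 4 vertices and 6 edges.
Enumerating all minimal edge subsets forming cycles...
Total circuits found: 7.

7


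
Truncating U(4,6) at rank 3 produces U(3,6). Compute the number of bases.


Truncating U(4,6) to rank 3 gives U(3,6).
Bases of U(3,6) are all 3-element subsets of 6 elements.
Number of bases = C(6,3) = 6! / (3! * 3!) = 20.

20


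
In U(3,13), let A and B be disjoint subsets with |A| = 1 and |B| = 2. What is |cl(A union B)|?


|A union B| = 1 + 2 = 3 (disjoint).
In U(3,13), cl(S) = S if |S| < 3, else cl(S) = E.
Since 3 >= 3, cl(A union B) = E.
|cl(A union B)| = 13.

13


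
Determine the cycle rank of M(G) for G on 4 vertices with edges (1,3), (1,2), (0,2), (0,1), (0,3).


Cycle rank (nullity) = |E| - r(M) = |E| - (|V| - c).
|E| = 5, |V| = 4, c = 1.
Nullity = 5 - (4 - 1) = 5 - 3 = 2.

2


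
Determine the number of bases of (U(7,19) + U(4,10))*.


(M1+M2)* = M1* + M2*.
M1* = U(12,19), bases: C(19,12) = 50388.
M2* = U(6,10), bases: C(10,6) = 210.
|B(M*)| = 50388 * 210 = 10581480.

10581480


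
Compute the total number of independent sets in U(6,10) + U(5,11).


For a direct sum, |I(M1+M2)| = |I(M1)| * |I(M2)|.
|I(U(6,10))| = sum C(10,k) for k=0..6 = 848.
|I(U(5,11))| = sum C(11,k) for k=0..5 = 1024.
Total = 848 * 1024 = 868352.

868352


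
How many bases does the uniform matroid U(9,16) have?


Bases of U(9,16) are all 9-element subsets of the 16-element ground set.
Number of bases = C(16,9).
C(16,9) = 16! / (9! * 7!) = 11440.

11440


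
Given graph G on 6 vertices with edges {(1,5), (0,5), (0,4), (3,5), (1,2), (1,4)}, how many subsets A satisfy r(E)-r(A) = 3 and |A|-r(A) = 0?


R(x,y) = sum over A in 2^E of x^(r(E)-r(A)) * y^(|A|-r(A)).
G has 6 vertices, 6 edges. r(E) = 5.
Enumerate all 2^6 = 64 subsets.
Count subsets with r(E)-r(A)=3 and |A|-r(A)=0: 15.

15


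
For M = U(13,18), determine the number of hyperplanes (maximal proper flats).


Hyperplanes of U(13,18) are flats of rank 12.
In a uniform matroid, these are exactly the (12)-element subsets.
Count = (18 choose 12) = 18564.

18564


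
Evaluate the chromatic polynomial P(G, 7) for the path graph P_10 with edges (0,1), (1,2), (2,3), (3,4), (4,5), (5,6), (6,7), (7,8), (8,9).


P(P_10, k) = k * (k-1)^(9).
P(7) = 7 * 6^9 = 7 * 10077696 = 70543872.

70543872


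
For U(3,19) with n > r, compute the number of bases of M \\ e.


Deleting e from U(3,19) gives U(3,18) since n > r.
Bases of U(3,18) = (18 choose 3) = 816.

816


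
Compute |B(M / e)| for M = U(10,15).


Contracting e from U(10,15) gives U(9,14).
Bases of U(9,14) = C(14,9) = 14! / (9! * 5!) = 2002.

2002
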